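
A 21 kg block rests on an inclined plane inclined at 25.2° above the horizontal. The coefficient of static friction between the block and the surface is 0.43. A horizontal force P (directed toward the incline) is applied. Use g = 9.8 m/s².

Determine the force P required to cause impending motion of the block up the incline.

P ≈ 232 N

At impending motion up the slope, friction acts down-slope at its limit: f = μ_s N.
Perpendicular to the incline: N = m g cos θ + P sin θ.
Along the incline: P cos θ = m g sin θ + μ_s N = m g sin θ + μ_s (m g cos θ + P sin θ).
Solving, P (cos θ − μ_s sin θ) = m g (sin θ + μ_s cos θ), so P = 21×9.8×(sin 25.2° + 0.43 cos 25.2°)/(cos 25.2° − 0.43 sin 25.2°) = 206×0.8149/0.7217 = 232 N.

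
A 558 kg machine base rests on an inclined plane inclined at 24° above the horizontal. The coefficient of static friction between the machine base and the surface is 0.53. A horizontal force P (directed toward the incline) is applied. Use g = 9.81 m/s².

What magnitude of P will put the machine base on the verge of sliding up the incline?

P ≈ 6990 N

At impending motion up the slope, friction acts down-slope at its limit: f = μ_s N.
Perpendicular to the incline: N = m g cos θ + P sin θ.
Along the incline: P cos θ = m g sin θ + μ_s N = m g sin θ + μ_s (m g cos θ + P sin θ).
Solving, P (cos θ − μ_s sin θ) = m g (sin θ + μ_s cos θ), so P = 558×9.81×(sin 24° + 0.53 cos 24°)/(cos 24° − 0.53 sin 24°) = 5470×0.8909/0.698 = 6990 N.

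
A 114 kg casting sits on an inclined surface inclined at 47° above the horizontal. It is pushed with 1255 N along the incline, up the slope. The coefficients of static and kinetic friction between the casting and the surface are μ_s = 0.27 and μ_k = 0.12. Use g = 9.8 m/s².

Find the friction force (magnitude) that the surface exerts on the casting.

Perpendicular to the surface, N = m g cos θ = 114·9.8·cos 47° = 761.9 N.
Parallel to the incline, ΣF = 0 gives f = m g sin θ − P = 817.1 − 1255 = -437.9 N (up-slope positive).
Maximum static friction available: μ_s N = 0.27 × 761.9 = 205.7 N.
Since |-437.9| > 205.7 N, static friction cannot hold it; the casting slides up the incline and kinetic friction applies: f = μ_k N = 0.12 × 761.9 = 91.4 N.

f ≈ 91.4 N (down the incline)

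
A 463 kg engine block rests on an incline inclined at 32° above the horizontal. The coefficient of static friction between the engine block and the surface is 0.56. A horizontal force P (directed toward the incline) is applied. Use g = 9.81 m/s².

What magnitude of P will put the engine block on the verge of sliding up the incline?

P ≈ 8280 N

At impending motion up the slope, friction acts down-slope at its limit: f = μ_s N.
Perpendicular to the incline: N = m g cos θ + P sin θ.
Along the incline: P cos θ = m g sin θ + μ_s N = m g sin θ + μ_s (m g cos θ + P sin θ).
Solving, P (cos θ − μ_s sin θ) = m g (sin θ + μ_s cos θ), so P = 463×9.81×(sin 32° + 0.56 cos 32°)/(cos 32° − 0.56 sin 32°) = 4540×1.005/0.5513 = 8280 N.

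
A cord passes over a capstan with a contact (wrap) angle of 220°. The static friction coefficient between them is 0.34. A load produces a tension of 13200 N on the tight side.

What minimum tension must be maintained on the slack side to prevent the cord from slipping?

Capstan equation at impending slip: T_tight/T_slack = e^{μβ}.
β = 220° = 3.84 rad; e^{μβ} = e^{0.34×3.84} = 3.69.
T_slack = T_tight / e^{μβ} = 13200 / 3.69 = 3580 N.

T_min ≈ 3580 N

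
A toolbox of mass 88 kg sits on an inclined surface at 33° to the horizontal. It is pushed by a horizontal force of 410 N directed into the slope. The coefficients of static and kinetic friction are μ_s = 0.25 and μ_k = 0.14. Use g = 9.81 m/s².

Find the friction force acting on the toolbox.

The horizontal push has a component P sin θ into the surface, so N = m g cos θ + P sin θ = 724 + 223.3 = 947.3 N.
Parallel to the incline: P cos θ − m g sin θ = 343.9 − 470.2 = -126.3 N; the friction needed to balance this is 126.3 N acting up the slope.
Maximum static friction: μ_s N = 0.25 × 947.3 = 236.8 N.
Since 126.3 N is within the 236.8 N limit, the toolbox stays put and friction is exactly 126 N.

f ≈ 126 N (up the incline)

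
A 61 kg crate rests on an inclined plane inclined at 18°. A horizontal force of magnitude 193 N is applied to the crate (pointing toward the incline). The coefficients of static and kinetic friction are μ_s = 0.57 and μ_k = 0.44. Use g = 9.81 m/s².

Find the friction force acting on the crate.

Resolve perpendicular to the incline: N = m g cos θ + P sin θ = 61×9.81×cos 18° + 193×sin 18° = 628.8 N.
Parallel to the incline: P cos θ − m g sin θ = 183.6 − 184.9 = -1.365 N; the friction needed to balance this is 1.365 N acting up the slope.
Maximum static friction: μ_s N = 0.57 × 628.8 = 358.4 N.
|f_req| = 1.365 ≤ 358.4 N → the crate is in equilibrium; friction equals the required value.

f ≈ 1.36 N (up the incline)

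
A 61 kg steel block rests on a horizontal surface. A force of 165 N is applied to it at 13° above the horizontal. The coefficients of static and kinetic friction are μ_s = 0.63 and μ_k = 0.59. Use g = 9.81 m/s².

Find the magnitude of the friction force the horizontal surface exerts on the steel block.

f ≈ 161 N

Vertical equilibrium gives N = m g − P sin α = 561.3 N.
For equilibrium, f = P cos α = 165×cos 13° = 160.8 N.
The static-friction limit is μ_s N = 353.6 N.
160.8 ≤ 353.6 N → static; friction equals the required 161 N.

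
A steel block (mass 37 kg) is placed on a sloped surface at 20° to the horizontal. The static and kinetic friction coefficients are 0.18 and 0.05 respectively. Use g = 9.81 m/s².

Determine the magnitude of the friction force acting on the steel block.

f ≈ 17.1 N (up the incline)

Perpendicular to the surface, N = m g cos θ = 37·9.81·cos 20° = 341.1 N.
For equilibrium along the incline, friction must balance the weight component: f = m g sin θ = 124.1 N up the slope.
Maximum static friction available: μ_s N = 0.18 × 341.1 = 61.39 N.
Since |124.1| > 61.39 N, static friction cannot hold it; the steel block slides down the incline and kinetic friction applies: f = μ_k N = 0.05 × 341.1 = 17.1 N.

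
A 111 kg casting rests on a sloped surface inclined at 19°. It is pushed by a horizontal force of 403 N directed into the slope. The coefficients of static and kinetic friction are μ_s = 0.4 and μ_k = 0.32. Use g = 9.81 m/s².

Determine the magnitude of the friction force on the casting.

Normal direction: N = m g cos θ + P sin θ = 1161 N.
Parallel to the incline: P cos θ − m g sin θ = 381 − 354.5 = 26.53 N; the friction needed to balance this is 26.53 N acting down the slope.
Maximum static friction: μ_s N = 0.4 × 1161 = 464.3 N.
|f_req| = 26.53 ≤ 464.3 N → the casting is in equilibrium; friction equals the required value.

f ≈ 26.5 N (down the incline)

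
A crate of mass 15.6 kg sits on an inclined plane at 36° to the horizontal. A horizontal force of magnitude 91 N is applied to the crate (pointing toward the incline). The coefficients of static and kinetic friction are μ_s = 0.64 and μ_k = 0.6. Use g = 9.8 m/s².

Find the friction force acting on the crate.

f ≈ 16.2 N (up the incline)

The horizontal push has a component P sin θ into the surface, so N = m g cos θ + P sin θ = 123.7 + 53.49 = 177.2 N.
Along the incline, the net driving force (taking up-slope positive) is P cos θ − m g sin θ = 73.62 − 89.86 = -16.24 N, so equilibrium requires friction f = 16.24 N (up-slope).
Maximum static friction: μ_s N = 0.64 × 177.2 = 113.4 N.
Since 16.24 N is within the 113.4 N limit, the crate stays put and friction is exactly 16.2 N.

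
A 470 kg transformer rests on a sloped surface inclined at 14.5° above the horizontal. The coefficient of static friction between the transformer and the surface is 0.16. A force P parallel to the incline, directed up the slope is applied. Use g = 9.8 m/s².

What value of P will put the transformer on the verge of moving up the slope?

At impending motion up the slope, friction acts down-slope at its limit: f = μ_s N.
P is parallel to the surface, so N = m g cos θ = 4460 N.
Along the incline: P = m g sin θ + μ_s N = 1150 + 0.16×4460 = 1870 N.

P ≈ 1870 N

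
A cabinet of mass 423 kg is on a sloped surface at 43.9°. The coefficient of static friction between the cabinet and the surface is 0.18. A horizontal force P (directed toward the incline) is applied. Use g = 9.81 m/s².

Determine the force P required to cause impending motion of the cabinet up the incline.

At impending motion up the slope, friction acts down-slope at its limit: f = μ_s N.
Perpendicular to the incline: N = m g cos θ + P sin θ.
Along the incline: P cos θ = m g sin θ + μ_s N = m g sin θ + μ_s (m g cos θ + P sin θ).
Solving, P (cos θ − μ_s sin θ) = m g (sin θ + μ_s cos θ), so P = 423×9.81×(sin 43.9° + 0.18 cos 43.9°)/(cos 43.9° − 0.18 sin 43.9°) = 4150×0.8231/0.5957 = 5730 N.

P ≈ 5730 N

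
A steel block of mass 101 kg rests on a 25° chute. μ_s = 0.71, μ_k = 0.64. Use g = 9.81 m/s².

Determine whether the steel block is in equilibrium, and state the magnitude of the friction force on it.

N = m g cos θ = 898 N.
Down-slope weight component: m g sin θ = 419 N.
μ_s N = 638 N.
419 ≤ 638 N, so it stays put; friction = 419 N.

f ≈ 419 N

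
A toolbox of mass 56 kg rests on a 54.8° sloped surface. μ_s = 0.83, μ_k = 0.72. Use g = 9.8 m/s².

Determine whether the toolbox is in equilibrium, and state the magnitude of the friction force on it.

N = m g cos θ = 316 N.
Down-slope weight component: m g sin θ = 448 N.
μ_s N = 263 N.
448 > 263 N, so it slides; kinetic friction f = μ_k N = 0.72×316 = 228 N.

f ≈ 228 N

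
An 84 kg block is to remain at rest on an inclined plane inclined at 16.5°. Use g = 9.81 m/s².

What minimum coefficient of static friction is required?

At the slip threshold m g sin θ = μ_s m g cos θ, so μ_s,min = tan θ.
μ_s,min = tan 16.5° = 0.296.

μ_s,min ≈ 0.296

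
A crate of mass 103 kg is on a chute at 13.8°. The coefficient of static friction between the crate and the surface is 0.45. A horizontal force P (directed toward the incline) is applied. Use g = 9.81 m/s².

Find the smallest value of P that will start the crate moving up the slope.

P ≈ 790 N

At impending motion up the slope, friction acts down-slope at its limit: f = μ_s N.
Perpendicular to the incline: N = m g cos θ + P sin θ.
Along the incline: P cos θ = m g sin θ + μ_s N = m g sin θ + μ_s (m g cos θ + P sin θ).
Solving, P (cos θ − μ_s sin θ) = m g (sin θ + μ_s cos θ), so P = 103×9.81×(sin 13.8° + 0.45 cos 13.8°)/(cos 13.8° − 0.45 sin 13.8°) = 1010×0.6755/0.8638 = 790 N.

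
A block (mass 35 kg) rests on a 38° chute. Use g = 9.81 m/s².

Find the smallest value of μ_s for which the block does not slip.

At the slip threshold m g sin θ = μ_s m g cos θ, so μ_s,min = tan θ.
μ_s,min = tan 38° = 0.781.

μ_s,min ≈ 0.781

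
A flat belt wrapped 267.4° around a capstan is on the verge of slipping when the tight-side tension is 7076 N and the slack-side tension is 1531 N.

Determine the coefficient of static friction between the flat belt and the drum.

μ ≈ 0.328

T₂/T₁ = e^{μβ} → μ = ln(T₂/T₁)/β.
β = 267.4° = 4.667 rad.
μ = ln(7076/1531)/4.667 = ln(4.622)/4.667 = 0.328.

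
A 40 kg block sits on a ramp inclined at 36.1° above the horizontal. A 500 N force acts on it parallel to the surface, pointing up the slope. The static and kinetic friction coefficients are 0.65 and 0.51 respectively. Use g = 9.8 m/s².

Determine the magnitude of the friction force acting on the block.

Normal force: N = m g cos θ = 40 × 9.8 × cos 36.1° = 316.7 N.
For equilibrium along the incline the friction force must supply f = m g sin θ − P = 231 − 500 = -269 N (positive meaning up-slope).
Static friction can supply at most μ_s N = 205.9 N.
Since |-269| > 205.9 N, static friction cannot hold it; the block slides up the incline and kinetic friction applies: f = μ_k N = 0.51 × 316.7 = 162 N.

f ≈ 162 N (down the incline)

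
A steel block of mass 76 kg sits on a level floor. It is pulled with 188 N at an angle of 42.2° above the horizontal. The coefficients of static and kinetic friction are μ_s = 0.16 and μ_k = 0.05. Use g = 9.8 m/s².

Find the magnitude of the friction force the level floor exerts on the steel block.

f ≈ 30.9 N

The vertical component of P reduces the normal force: N = m g − P sin α = 744.8 − 126.3 = 618.5 N.
For equilibrium, f = P cos α = 188×cos 42.2° = 139.3 N.
The static-friction limit is μ_s N = 98.96 N.
139.3 > 98.96 N → the steel block slides; f = μ_k N = 0.05×618.5 = 30.9 N.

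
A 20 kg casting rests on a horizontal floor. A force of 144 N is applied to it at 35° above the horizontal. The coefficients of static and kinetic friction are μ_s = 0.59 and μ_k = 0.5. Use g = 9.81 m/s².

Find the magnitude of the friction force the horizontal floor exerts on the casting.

Vertical equilibrium gives N = m g − P sin α = 113.6 N.
Horizontally, friction must balance P cos α = 118 N.
The static-friction limit is μ_s N = 67.03 N.
The required friction exceeds μ_s N, so the casting moves and f = μ_k N = 56.8 N.

f ≈ 56.8 N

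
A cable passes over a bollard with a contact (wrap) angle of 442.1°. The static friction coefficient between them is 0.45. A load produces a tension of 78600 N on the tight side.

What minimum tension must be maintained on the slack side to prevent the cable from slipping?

Capstan equation at impending slip: T_tight/T_slack = e^{μβ}.
β = 442.1° = 7.716 rad; e^{μβ} = e^{0.45×7.716} = 32.21.
T_slack = T_tight / e^{μβ} = 78600 / 32.21 = 2440 N.

T_min ≈ 2440 N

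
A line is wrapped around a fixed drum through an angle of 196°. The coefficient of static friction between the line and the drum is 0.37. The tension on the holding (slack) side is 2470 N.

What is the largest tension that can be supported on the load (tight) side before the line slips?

T_max ≈ 8760 N

At impending slip the capstan equation gives T₂/T₁ = e^{μβ} with β in radians.
β = 196° × π/180 = 3.421 rad.
e^{μβ} = e^{0.37×3.421} = 3.546.
T₂ = T₁ · e^{μβ} = 2470 × 3.546 = 8760 N.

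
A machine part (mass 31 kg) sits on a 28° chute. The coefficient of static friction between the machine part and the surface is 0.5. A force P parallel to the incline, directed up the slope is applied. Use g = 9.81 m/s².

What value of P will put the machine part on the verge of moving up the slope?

P ≈ 277 N

At impending motion up the slope, friction acts down-slope at its limit: f = μ_s N.
P is parallel to the surface, so N = m g cos θ = 269 N.
Along the incline: P = m g sin θ + μ_s N = 143 + 0.5×269 = 277 N.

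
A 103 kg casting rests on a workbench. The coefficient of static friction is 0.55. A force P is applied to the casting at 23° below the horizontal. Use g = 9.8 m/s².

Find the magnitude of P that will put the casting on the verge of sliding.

P ≈ 787 N

N = m g + P sin α (the push presses the casting into the workbench).
At impending slip, P cos α = μ_s N = μ_s (m g + P sin α).
Solving: P (cos α − μ_s sin α) = μ_s m g → P = 0.55×1010/(cos 23° − 0.55 sin 23°) = 555/0.7056 = 787 N.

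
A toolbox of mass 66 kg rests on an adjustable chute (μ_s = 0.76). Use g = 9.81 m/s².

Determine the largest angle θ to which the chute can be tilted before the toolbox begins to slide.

At the slip threshold, m g sin θ = μ_s · m g cos θ, so tan θ = μ_s.
θ_max = arctan(0.76) = 37.2°.

θ_max ≈ 37.2°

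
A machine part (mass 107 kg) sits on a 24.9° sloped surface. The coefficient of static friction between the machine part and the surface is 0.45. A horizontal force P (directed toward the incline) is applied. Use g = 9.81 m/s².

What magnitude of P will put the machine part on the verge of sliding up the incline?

P ≈ 1210 N

At impending motion up the slope, friction acts down-slope at its limit: f = μ_s N.
Perpendicular to the incline: N = m g cos θ + P sin θ.
Along the incline: P cos θ = m g sin θ + μ_s N = m g sin θ + μ_s (m g cos θ + P sin θ).
Solving, P (cos θ − μ_s sin θ) = m g (sin θ + μ_s cos θ), so P = 107×9.81×(sin 24.9° + 0.45 cos 24.9°)/(cos 24.9° − 0.45 sin 24.9°) = 1050×0.8292/0.7176 = 1210 N.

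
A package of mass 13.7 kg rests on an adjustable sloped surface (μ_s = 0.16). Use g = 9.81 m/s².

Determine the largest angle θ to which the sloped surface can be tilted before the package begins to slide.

θ_max ≈ 9.09°

At the slip threshold, m g sin θ = μ_s · m g cos θ, so tan θ = μ_s.
θ_max = arctan(0.16) = 9.09°.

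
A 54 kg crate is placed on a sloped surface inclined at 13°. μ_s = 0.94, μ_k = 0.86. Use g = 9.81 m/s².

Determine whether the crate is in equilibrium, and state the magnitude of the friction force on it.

f ≈ 119 N

N = m g cos θ = 516 N.
Down-slope weight component: m g sin θ = 119 N.
μ_s N = 485 N.
119 ≤ 485 N, so it stays put; friction = 119 N.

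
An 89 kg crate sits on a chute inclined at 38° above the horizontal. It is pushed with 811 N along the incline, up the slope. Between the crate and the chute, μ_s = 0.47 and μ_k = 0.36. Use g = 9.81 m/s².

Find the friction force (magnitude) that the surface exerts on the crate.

f ≈ 273 N (down the incline)

The normal reaction is N = m g cos θ = 688 N.
Parallel to the incline, ΣF = 0 gives f = m g sin θ − P = 537.5 − 811 = -273.5 N (up-slope positive).
Static friction can supply at most μ_s N = 323.4 N.
Since |-273.5| ≤ 323.4 N, static friction is sufficient; f equals the required value, not μ_s N.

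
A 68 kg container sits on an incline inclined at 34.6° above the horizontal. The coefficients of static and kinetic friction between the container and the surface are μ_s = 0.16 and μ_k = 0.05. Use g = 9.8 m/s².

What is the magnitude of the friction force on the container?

Normal force: N = m g cos θ = 68 × 9.8 × cos 34.6° = 548.5 N.
Along the slope the weight component is m g sin θ = 378.4 N; friction must supply exactly this, acting up-slope.
Static friction can supply at most μ_s N = 87.77 N.
Since |378.4| > 87.77 N, static friction cannot hold it; the container slides down the incline and kinetic friction applies: f = μ_k N = 0.05 × 548.5 = 27.4 N.

f ≈ 27.4 N (up the incline)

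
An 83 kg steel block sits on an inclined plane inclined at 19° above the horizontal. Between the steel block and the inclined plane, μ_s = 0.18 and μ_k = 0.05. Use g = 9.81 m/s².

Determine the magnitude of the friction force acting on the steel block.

Perpendicular to the surface, N = m g cos θ = 83·9.81·cos 19° = 769.9 N.
For equilibrium along the incline, friction must balance the weight component: f = m g sin θ = 265.1 N up the slope.
Static friction can supply at most μ_s N = 138.6 N.
Since |265.1| > 138.6 N, static friction cannot hold it; the steel block slides down the incline and kinetic friction applies: f = μ_k N = 0.05 × 769.9 = 38.5 N.

f ≈ 38.5 N (up the incline)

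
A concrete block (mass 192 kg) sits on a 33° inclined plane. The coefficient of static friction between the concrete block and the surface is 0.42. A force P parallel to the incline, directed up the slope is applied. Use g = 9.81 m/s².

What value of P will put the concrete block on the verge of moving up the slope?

At impending motion up the slope, friction acts down-slope at its limit: f = μ_s N.
P is parallel to the surface, so N = m g cos θ = 1580 N.
Along the incline: P = m g sin θ + μ_s N = 1030 + 0.42×1580 = 1690 N.

P ≈ 1690 N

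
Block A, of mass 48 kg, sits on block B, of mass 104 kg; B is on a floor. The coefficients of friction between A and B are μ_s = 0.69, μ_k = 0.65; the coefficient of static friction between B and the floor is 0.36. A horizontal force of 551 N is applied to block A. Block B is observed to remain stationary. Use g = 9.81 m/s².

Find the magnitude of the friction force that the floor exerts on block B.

The normal force B exerts on A is simply A's weight, N₁ = 470.9 N.
So the A–B interface can sustain at most μ_s N₁ = 324.9 N of static friction.
P = 551 N exceeds that limit, so A slips over B and the interface friction becomes kinetic: f₁ = μ_k N₁ = 0.65×470.9 = 306 N.
By Newton's third law B feels 306 N forward from A. With B stationary, the floor's static friction on B balances it: f₂ = 306 N (well within μ_s(m_A+m_B)g = 536.8 N).

f ≈ 306 N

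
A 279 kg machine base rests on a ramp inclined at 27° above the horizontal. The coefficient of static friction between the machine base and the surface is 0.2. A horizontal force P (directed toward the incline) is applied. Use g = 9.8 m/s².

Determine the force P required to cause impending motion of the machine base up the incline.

At impending motion up the slope, friction acts down-slope at its limit: f = μ_s N.
Perpendicular to the incline: N = m g cos θ + P sin θ.
Along the incline: P cos θ = m g sin θ + μ_s N = m g sin θ + μ_s (m g cos θ + P sin θ).
Solving, P (cos θ − μ_s sin θ) = m g (sin θ + μ_s cos θ), so P = 279×9.8×(sin 27° + 0.2 cos 27°)/(cos 27° − 0.2 sin 27°) = 2730×0.6322/0.8002 = 2160 N.

P ≈ 2160 N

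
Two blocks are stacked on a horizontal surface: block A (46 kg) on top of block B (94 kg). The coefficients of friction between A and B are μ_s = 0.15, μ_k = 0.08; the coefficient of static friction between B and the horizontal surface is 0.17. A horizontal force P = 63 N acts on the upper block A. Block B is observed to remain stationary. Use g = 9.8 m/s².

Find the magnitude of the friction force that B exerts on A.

f ≈ 63 N

Normal force at the A–B interface: N₁ = m_A g = 450.8 N.
So the A–B interface can sustain at most μ_s N₁ = 67.62 N of static friction.
P = 63 N is within that limit, so A and B move together (both at rest); the A–B friction is simply f₁ = P = 63 N.
By Newton's third law B feels 63 N forward from A. With B stationary, the floor's static friction on B balances it: f₂ = 63 N (well within μ_s(m_A+m_B)g = 233.2 N).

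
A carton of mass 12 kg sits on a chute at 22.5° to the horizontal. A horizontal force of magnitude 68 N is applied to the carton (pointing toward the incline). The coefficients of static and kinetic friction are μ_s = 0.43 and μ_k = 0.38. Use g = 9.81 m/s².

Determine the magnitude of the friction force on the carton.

f ≈ 17.8 N (down the incline)

Resolve perpendicular to the incline: N = m g cos θ + P sin θ = 12×9.81×cos 22.5° + 68×sin 22.5° = 134.8 N.
Parallel to the incline: P cos θ − m g sin θ = 62.82 − 45.05 = 17.77 N; the friction needed to balance this is 17.77 N acting down the slope.
Maximum static friction: μ_s N = 0.43 × 134.8 = 57.96 N.
|f_req| = 17.77 ≤ 57.96 N → the carton is in equilibrium; friction equals the required value.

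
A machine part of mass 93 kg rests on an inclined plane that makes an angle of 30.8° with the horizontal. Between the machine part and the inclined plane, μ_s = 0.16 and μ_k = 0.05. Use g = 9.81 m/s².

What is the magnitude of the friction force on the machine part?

Perpendicular to the surface, N = m g cos θ = 93·9.81·cos 30.8° = 783.7 N.
For equilibrium along the incline, friction must balance the weight component: f = m g sin θ = 467.2 N up the slope.
Maximum static friction available: μ_s N = 0.16 × 783.7 = 125.4 N.
|467.2| exceeds 125.4 N, so the machine part slips down-slope; friction is kinetic, f = μ_k N = 0.05×783.7 = 39.2 N.

f ≈ 39.2 N (up the incline)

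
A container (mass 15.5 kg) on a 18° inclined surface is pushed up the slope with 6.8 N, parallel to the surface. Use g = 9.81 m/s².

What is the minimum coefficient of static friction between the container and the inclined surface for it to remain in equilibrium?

μ_s,min ≈ 0.278

N = m g cos θ = 144.6 N.
Friction must make up the shortfall along the incline: f = m g sin θ − P = 46.99 − 6.8 = 40.19 N.
At the threshold f = μ_s N, so μ_s,min = 40.19/144.6 = 0.278.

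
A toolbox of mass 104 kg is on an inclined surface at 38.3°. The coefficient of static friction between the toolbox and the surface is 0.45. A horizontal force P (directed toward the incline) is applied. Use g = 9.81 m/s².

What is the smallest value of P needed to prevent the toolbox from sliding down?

The toolbox tends to slide down (tan θ > μ_s), so at the point of impending slip friction acts up-slope at its limit: f = μ_s N.
Perpendicular to the incline: N = m g cos θ + P sin θ.
Along the incline: P cos θ + μ_s N = m g sin θ, i.e. P cos θ + μ_s (m g cos θ + P sin θ) = m g sin θ.
Solving, P (cos θ + μ_s sin θ) = m g (sin θ − μ_s cos θ), so P = 1020×0.2666/1.064 = 256 N.

P_min ≈ 256 N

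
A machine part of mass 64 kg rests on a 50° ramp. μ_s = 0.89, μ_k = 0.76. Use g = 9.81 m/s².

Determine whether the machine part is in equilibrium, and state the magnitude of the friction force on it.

N = m g cos θ = 404 N.
Down-slope weight component: m g sin θ = 481 N.
μ_s N = 359 N.
481 > 359 N, so it slides; kinetic friction f = μ_k N = 0.76×404 = 307 N.

f ≈ 307 N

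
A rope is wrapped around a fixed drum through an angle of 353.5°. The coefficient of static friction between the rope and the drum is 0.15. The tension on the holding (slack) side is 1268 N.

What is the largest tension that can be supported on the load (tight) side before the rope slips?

At impending slip the capstan equation gives T₂/T₁ = e^{μβ} with β in radians.
β = 353.5° × π/180 = 6.17 rad.
e^{μβ} = e^{0.15×6.17} = 2.523.
T₂ = T₁ · e^{μβ} = 1268 × 2.523 = 3200 N.

T_max ≈ 3200 N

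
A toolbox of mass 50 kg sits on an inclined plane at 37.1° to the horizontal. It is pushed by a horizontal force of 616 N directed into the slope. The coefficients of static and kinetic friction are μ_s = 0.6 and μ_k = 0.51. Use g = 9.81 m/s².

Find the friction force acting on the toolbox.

The horizontal push has a component P sin θ into the surface, so N = m g cos θ + P sin θ = 391.2 + 371.6 = 762.8 N.
Parallel to the incline: P cos θ − m g sin θ = 491.3 − 295.9 = 195.4 N; the friction needed to balance this is 195.4 N acting down the slope.
The limit of static friction is μ_s N = 457.7 N.
Since 195.4 N is within the 457.7 N limit, the toolbox stays put and friction is exactly 195 N.

f ≈ 195 N (down the incline)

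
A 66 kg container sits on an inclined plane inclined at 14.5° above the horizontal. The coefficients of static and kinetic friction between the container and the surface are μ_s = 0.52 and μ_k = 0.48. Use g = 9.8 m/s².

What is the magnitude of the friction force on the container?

f ≈ 162 N (up the incline)

The normal reaction is N = m g cos θ = 626.2 N.
Along the slope the weight component is m g sin θ = 161.9 N; friction must supply exactly this, acting up-slope.
Static friction can supply at most μ_s N = 325.6 N.
Since |161.9| ≤ 325.6 N, the container remains in static equilibrium and friction takes exactly the required value.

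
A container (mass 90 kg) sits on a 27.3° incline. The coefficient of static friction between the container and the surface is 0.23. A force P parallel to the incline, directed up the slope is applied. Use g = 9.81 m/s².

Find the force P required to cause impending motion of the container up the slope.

At impending motion up the slope, friction acts down-slope at its limit: f = μ_s N.
P is parallel to the surface, so N = m g cos θ = 785 N.
Along the incline: P = m g sin θ + μ_s N = 405 + 0.23×785 = 585 N.

P ≈ 585 N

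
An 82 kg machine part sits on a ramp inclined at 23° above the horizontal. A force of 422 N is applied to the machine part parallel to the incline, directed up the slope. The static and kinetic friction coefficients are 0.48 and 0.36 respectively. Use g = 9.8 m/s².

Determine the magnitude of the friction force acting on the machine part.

The normal reaction is N = m g cos θ = 739.7 N.
For equilibrium along the incline the friction force must supply f = m g sin θ − P = 314 − 422 = -108 N (positive meaning up-slope).
The static-friction ceiling is μ_s N = 0.48 × 739.7 = 355.1 N.
Since |-108| ≤ 355.1 N, static friction is sufficient; f equals the required value, not μ_s N.

f ≈ 108 N (down the incline)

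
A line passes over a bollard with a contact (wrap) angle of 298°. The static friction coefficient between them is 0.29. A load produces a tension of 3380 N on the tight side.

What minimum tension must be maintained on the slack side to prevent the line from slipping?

Capstan equation at impending slip: T_tight/T_slack = e^{μβ}.
β = 298° = 5.201 rad; e^{μβ} = e^{0.29×5.201} = 4.519.
T_slack = T_tight / e^{μβ} = 3380 / 4.519 = 748 N.

T_min ≈ 748 N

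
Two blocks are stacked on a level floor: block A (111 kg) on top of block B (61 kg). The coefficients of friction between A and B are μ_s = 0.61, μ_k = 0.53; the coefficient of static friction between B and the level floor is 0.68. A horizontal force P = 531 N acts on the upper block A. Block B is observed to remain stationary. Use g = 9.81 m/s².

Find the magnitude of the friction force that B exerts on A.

Normal force at the A–B interface: N₁ = m_A g = 1089 N.
Maximum static friction on A from B: μ_s N₁ = 0.61×1089 = 664.2 N.
Since P = 531 N ≤ 664.2 N, A does not slip on B; friction on A equals P = 531 N.
B experiences an equal 531 N forward from A (third law). B is in equilibrium, so the floor supplies f₂ = 531 N of static friction (limit μ_s(m_A+m_B)g = 1147 N, not exceeded).

f ≈ 531 N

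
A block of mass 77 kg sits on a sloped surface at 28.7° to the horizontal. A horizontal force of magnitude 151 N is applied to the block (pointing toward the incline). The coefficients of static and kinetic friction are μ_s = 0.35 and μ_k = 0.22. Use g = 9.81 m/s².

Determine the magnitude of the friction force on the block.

f ≈ 230 N (up the incline)

The horizontal push has a component P sin θ into the surface, so N = m g cos θ + P sin θ = 662.6 + 72.51 = 735.1 N.
Along the incline, the net driving force (taking up-slope positive) is P cos θ − m g sin θ = 132.4 − 362.7 = -230.3 N, so equilibrium requires friction f = 230.3 N (up-slope).
Maximum static friction: μ_s N = 0.35 × 735.1 = 257.3 N.
Since 230.3 N is within the 257.3 N limit, the block stays put and friction is exactly 230 N.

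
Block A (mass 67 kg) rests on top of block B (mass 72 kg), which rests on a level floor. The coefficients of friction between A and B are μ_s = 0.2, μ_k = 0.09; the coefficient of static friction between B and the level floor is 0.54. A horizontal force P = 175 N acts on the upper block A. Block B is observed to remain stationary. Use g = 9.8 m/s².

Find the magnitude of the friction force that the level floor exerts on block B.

Between the blocks, N₁ = m_A g = 656.6 N.
So the A–B interface can sustain at most μ_s N₁ = 131.3 N of static friction.
P = 175 N exceeds that limit, so A slips over B and the interface friction becomes kinetic: f₁ = μ_k N₁ = 0.09×656.6 = 59.1 N.
By Newton's third law B feels 59.1 N forward from A. With B stationary, the floor's static friction on B balances it: f₂ = 59.1 N (well within μ_s(m_A+m_B)g = 735.6 N).

f ≈ 59.1 N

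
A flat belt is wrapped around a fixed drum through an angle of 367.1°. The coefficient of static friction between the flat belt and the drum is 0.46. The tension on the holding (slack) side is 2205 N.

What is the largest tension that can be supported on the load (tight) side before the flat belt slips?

At impending slip the capstan equation gives T₂/T₁ = e^{μβ} with β in radians.
β = 367.1° × π/180 = 6.407 rad.
e^{μβ} = e^{0.46×6.407} = 19.05.
T₂ = T₁ · e^{μβ} = 2205 × 19.05 = 42000 N.

T_max ≈ 42000 N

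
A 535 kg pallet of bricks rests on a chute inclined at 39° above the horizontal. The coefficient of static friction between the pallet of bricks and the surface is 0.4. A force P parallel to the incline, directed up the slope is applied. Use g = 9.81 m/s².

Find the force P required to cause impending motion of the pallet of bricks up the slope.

At impending motion up the slope, friction acts down-slope at its limit: f = μ_s N.
P is parallel to the surface, so N = m g cos θ = 4080 N.
Along the incline: P = m g sin θ + μ_s N = 3300 + 0.4×4080 = 4930 N.

P ≈ 4930 N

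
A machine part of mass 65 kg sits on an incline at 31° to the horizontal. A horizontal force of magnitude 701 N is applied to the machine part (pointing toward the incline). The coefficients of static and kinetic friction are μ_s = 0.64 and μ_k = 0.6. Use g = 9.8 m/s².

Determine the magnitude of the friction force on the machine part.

The horizontal push has a component P sin θ into the surface, so N = m g cos θ + P sin θ = 546 + 361 = 907.1 N.
Parallel to the incline: P cos θ − m g sin θ = 600.9 − 328.1 = 272.8 N; the friction needed to balance this is 272.8 N acting down the slope.
Maximum static friction: μ_s N = 0.64 × 907.1 = 580.5 N.
|f_req| = 272.8 ≤ 580.5 N → the machine part is in equilibrium; friction equals the required value.

f ≈ 273 N (down the incline)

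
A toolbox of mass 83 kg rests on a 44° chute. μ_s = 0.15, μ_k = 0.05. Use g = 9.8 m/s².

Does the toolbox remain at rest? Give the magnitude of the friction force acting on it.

f ≈ 29.3 N

N = m g cos θ = 585 N.
Down-slope weight component: m g sin θ = 565 N.
μ_s N = 87.8 N.
565 > 87.8 N, so it slides; kinetic friction f = μ_k N = 0.05×585 = 29.3 N.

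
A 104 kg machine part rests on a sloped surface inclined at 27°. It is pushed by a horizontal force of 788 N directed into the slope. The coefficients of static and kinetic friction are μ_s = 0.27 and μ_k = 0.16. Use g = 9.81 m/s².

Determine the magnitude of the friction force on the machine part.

Resolve perpendicular to the incline: N = m g cos θ + P sin θ = 104×9.81×cos 27° + 788×sin 27° = 1267 N.
Parallel to the incline: P cos θ − m g sin θ = 702.1 − 463.2 = 238.9 N; the friction needed to balance this is 238.9 N acting down the slope.
The limit of static friction is μ_s N = 342 N.
|f_req| = 238.9 ≤ 342 N → the machine part is in equilibrium; friction equals the required value.

f ≈ 239 N (down the incline)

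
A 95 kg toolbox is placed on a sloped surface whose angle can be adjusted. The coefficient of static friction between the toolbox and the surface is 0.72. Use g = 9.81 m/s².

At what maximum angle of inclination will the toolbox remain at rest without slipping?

At the slip threshold, m g sin θ = μ_s · m g cos θ, so tan θ = μ_s.
θ_max = arctan(0.72) = 35.8°.

θ_max ≈ 35.8°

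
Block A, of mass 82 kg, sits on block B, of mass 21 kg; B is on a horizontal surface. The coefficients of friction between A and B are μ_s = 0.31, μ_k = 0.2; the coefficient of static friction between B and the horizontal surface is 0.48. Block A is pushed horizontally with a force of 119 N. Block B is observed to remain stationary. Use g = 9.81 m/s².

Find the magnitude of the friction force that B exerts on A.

f ≈ 119 N

Normal force at the A–B interface: N₁ = m_A g = 804.4 N.
Maximum static friction on A from B: μ_s N₁ = 0.31×804.4 = 249.4 N.
P = 119 N is within that limit, so A and B move together (both at rest); the A–B friction is simply f₁ = P = 119 N.
B experiences an equal 119 N forward from A (third law). B is in equilibrium, so the floor supplies f₂ = 119 N of static friction (limit μ_s(m_A+m_B)g = 485 N, not exceeded).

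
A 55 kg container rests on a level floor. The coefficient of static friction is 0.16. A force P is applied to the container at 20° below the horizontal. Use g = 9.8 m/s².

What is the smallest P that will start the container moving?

N = m g + P sin α (the push presses the container into the level floor).
At impending slip, P cos α = μ_s N = μ_s (m g + P sin α).
Solving: P (cos α − μ_s sin α) = μ_s m g → P = 0.16×539/(cos 20° − 0.16 sin 20°) = 86.2/0.885 = 97.4 N.

P ≈ 97.4 N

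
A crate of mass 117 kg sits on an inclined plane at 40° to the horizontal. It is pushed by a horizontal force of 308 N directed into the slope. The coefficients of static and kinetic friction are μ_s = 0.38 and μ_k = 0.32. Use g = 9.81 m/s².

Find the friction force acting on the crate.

f ≈ 345 N (up the incline)

The horizontal push has a component P sin θ into the surface, so N = m g cos θ + P sin θ = 879.2 + 198 = 1077 N.
Parallel to the incline: P cos θ − m g sin θ = 235.9 − 737.8 = -501.8 N; the friction needed to balance this is 501.8 N acting up the slope.
Maximum static friction: μ_s N = 0.38 × 1077 = 409.3 N.
|f_req| = 501.8 > 409.3 N → the crate slides down the incline; f = μ_k N = 0.32 × 1077 = 345 N.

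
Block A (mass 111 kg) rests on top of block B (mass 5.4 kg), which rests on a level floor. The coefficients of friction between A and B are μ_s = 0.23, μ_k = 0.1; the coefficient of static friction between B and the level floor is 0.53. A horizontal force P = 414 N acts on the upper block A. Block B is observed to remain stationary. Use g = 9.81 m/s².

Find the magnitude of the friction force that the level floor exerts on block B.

Normal force at the A–B interface: N₁ = m_A g = 1089 N.
Maximum static friction on A from B: μ_s N₁ = 0.23×1089 = 250.4 N.
P = 414 N exceeds that limit, so A slips over B and the interface friction becomes kinetic: f₁ = μ_k N₁ = 0.1×1089 = 109 N.
B experiences an equal 109 N forward from A (third law). B is in equilibrium, so the floor supplies f₂ = 109 N of static friction (limit μ_s(m_A+m_B)g = 605.2 N, not exceeded).

f ≈ 109 N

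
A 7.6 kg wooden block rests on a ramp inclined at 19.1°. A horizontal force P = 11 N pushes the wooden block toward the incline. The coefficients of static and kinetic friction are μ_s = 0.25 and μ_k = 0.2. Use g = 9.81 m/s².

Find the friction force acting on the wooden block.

Normal direction: N = m g cos θ + P sin θ = 74.05 N.
Along the incline, the net driving force (taking up-slope positive) is P cos θ − m g sin θ = 10.39 − 24.4 = -14 N, so equilibrium requires friction f = 14 N (up-slope).
The limit of static friction is μ_s N = 18.51 N.
Since 14 N is within the 18.51 N limit, the wooden block stays put and friction is exactly 14 N.

f ≈ 14 N (up the incline)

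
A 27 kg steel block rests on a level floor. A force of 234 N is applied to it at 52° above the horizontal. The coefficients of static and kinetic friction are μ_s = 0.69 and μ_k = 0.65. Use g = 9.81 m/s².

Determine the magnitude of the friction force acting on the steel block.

f ≈ 52.3 N

Vertical equilibrium gives N = m g − P sin α = 80.48 N.
Horizontally, friction must balance P cos α = 144.1 N.
μ_s N = 0.69 × 80.48 = 55.53 N.
144.1 > 55.53 N → the steel block slides; f = μ_k N = 0.65×80.48 = 52.3 N.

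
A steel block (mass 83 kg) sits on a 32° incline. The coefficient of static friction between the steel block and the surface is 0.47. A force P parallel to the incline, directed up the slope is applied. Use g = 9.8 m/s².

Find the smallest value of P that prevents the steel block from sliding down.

The steel block tends to slide down (tan θ > μ_s), so at the point of impending slip friction acts up-slope at its limit: f = μ_s N.
P is parallel to the surface, so N = m g cos θ = 690 N.
Along the incline: P + μ_s N = m g sin θ, so P = 431 − 0.47×690 = 107 N.

P_min ≈ 107 N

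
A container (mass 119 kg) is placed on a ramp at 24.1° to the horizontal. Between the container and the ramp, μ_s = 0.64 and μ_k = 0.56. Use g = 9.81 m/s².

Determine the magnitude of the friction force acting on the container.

Normal force: N = m g cos θ = 119 × 9.81 × cos 24.1° = 1066 N.
For equilibrium along the incline, friction must balance the weight component: f = m g sin θ = 476.7 N up the slope.
Static friction can supply at most μ_s N = 682 N.
Since |476.7| ≤ 682 N, static friction is sufficient; f equals the required value, not μ_s N.

f ≈ 477 N (up the incline)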